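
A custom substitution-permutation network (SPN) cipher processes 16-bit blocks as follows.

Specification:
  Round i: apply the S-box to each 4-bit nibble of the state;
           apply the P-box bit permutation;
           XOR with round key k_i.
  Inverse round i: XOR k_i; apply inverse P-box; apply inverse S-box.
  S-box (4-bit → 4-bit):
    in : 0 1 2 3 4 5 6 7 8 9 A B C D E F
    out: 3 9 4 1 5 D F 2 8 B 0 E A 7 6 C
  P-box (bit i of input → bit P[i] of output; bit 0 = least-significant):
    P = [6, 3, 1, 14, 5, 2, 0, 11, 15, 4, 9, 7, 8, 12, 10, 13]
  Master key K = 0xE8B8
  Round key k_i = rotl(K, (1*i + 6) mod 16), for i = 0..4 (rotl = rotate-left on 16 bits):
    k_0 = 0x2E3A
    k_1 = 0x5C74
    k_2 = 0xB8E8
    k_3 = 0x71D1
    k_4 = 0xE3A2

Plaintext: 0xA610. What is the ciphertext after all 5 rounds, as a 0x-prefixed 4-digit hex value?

s_0 = plaintext = 0xA610
s_1 = Round(s_0, k_0) = 0xA4C2
s_2 = Round(s_1, k_1) = 0xD672
s_3 = Round(s_2, k_2) = 0x2F7E
s_4 = Round(s_3, k_3) = 0x775F
s_5 = Round(s_4, k_4) = 0xBB91

0xBB91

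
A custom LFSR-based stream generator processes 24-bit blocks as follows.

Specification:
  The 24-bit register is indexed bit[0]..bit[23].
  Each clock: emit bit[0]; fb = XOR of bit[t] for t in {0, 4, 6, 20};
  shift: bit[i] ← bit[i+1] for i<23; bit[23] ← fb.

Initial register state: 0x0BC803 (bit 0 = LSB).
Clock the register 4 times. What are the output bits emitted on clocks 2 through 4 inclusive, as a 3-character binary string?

100

reg_0 = 0x0BC803
clock 1: out=1, reg = 0x85E401
clock 2: out=1, reg = 0xC2F200
clock 3: out=0, reg = 0x617900
clock 4: out=0, reg = 0x30BC80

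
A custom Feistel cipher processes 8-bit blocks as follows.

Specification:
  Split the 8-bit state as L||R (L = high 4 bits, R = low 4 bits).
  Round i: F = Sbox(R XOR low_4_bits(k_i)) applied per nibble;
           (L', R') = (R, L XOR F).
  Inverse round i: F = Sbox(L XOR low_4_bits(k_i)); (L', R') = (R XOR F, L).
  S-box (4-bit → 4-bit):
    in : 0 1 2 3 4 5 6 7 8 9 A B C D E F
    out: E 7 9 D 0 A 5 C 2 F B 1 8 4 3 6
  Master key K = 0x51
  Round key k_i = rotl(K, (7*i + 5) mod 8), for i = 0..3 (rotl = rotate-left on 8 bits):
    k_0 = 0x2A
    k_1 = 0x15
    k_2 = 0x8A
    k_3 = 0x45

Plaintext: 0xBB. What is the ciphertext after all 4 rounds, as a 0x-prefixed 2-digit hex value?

0xFF

s_0 = plaintext = 0xBB
s_1 = Round(s_0, k_0) = 0xBC
s_2 = Round(s_1, k_1) = 0xC4
s_3 = Round(s_2, k_2) = 0x4F
s_4 = Round(s_3, k_3) = 0xFF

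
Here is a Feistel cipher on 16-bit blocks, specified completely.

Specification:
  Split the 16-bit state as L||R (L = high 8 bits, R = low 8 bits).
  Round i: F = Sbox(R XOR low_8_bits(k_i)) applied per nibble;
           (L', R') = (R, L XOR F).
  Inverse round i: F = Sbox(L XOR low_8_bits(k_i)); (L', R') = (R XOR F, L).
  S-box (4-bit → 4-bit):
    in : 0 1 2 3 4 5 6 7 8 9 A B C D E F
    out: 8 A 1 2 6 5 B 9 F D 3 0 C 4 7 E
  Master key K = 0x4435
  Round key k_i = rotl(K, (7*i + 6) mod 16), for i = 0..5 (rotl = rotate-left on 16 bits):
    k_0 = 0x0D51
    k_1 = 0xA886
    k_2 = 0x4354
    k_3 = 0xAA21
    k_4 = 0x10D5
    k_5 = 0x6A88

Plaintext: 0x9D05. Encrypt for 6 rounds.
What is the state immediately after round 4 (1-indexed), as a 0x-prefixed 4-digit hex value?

s_0 = plaintext = 0x9D05
s_1 = Round(s_0, k_0) = 0x05CB
s_2 = Round(s_1, k_1) = 0xCB61
s_3 = Round(s_2, k_2) = 0x61EE
s_4 = Round(s_3, k_3) = 0xEEAF
s_5 = Round(s_4, k_4) = 0xAF7D
s_6 = Round(s_5, k_5) = 0x7D4A

0xEEAF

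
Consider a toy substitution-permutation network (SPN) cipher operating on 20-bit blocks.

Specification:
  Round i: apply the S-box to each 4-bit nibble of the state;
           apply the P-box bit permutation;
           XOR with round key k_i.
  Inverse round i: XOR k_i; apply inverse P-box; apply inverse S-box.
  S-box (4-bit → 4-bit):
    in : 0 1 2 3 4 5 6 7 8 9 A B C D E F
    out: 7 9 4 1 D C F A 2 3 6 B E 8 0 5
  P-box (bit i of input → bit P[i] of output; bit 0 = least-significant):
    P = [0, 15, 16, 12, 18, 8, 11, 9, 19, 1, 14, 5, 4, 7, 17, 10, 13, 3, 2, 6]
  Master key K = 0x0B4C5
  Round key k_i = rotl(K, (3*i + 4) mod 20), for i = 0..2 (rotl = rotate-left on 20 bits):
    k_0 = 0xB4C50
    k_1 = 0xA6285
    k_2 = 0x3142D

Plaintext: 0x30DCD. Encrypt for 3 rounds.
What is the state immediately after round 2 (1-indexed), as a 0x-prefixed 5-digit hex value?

0xBC62E

s_0 = plaintext = 0x30DCD
s_1 = Round(s_0, k_0) = 0x977E0
s_2 = Round(s_1, k_1) = 0xBC62E
s_3 = Round(s_2, k_2) = 0x978C7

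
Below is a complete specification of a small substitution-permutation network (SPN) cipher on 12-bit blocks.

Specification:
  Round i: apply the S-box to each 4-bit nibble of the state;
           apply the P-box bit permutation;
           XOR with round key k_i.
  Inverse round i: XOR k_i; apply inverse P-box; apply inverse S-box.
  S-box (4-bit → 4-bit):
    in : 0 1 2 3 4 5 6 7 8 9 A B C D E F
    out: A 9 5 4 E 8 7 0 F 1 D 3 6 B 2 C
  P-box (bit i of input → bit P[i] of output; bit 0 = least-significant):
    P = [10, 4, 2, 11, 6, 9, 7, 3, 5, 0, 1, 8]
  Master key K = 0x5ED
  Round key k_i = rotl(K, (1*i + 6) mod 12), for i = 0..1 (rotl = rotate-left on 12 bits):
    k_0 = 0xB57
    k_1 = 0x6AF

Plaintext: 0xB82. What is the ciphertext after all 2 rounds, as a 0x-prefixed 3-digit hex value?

0x9CA

s_0 = plaintext = 0xB82
s_1 = Round(s_0, k_0) = 0xDBA
s_2 = Round(s_1, k_1) = 0x9CA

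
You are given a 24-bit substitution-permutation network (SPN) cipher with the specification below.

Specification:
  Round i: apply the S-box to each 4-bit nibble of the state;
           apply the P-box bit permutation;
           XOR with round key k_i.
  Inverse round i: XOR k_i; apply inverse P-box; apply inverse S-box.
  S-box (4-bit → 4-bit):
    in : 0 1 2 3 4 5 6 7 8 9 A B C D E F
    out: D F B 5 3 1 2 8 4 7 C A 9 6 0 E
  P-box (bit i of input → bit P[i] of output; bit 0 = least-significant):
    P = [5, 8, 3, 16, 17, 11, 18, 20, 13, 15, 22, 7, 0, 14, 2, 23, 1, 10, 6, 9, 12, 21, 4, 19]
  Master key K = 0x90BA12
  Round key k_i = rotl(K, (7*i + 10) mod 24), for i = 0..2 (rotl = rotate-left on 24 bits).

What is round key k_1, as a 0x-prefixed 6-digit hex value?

K = 0x90BA12
k_0 = rotl(K, (7*0+10) mod 24) = rotl(K, 10) = 0xE84A42
k_1 = rotl(K, (7*1+10) mod 24) = rotl(K, 17) = 0x252174

0x252174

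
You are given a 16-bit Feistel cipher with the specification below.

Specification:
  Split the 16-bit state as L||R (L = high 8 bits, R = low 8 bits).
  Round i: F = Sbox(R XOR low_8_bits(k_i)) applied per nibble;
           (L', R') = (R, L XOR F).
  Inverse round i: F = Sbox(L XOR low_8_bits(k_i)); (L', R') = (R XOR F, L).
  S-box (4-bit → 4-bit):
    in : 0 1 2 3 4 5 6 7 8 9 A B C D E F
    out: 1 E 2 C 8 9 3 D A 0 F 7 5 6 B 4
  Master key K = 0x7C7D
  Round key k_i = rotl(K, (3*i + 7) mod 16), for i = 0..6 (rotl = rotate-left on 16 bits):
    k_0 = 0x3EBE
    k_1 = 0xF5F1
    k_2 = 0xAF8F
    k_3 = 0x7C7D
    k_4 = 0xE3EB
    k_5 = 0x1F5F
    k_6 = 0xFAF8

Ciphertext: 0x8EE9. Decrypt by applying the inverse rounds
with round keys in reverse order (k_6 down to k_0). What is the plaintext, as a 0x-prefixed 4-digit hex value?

0xF98B

s_0 = ciphertext = 0x8EE9
s_1 = InvRound(s_0, k_6) = 0x3A8E
s_2 = InvRound(s_1, k_5) = 0xB73A
s_3 = InvRound(s_2, k_4) = 0xAFB7
s_4 = InvRound(s_3, k_3) = 0xD5AF
s_5 = InvRound(s_4, k_2) = 0x30D5
s_6 = InvRound(s_5, k_1) = 0x8B30
s_7 = InvRound(s_6, k_0) = 0xF98B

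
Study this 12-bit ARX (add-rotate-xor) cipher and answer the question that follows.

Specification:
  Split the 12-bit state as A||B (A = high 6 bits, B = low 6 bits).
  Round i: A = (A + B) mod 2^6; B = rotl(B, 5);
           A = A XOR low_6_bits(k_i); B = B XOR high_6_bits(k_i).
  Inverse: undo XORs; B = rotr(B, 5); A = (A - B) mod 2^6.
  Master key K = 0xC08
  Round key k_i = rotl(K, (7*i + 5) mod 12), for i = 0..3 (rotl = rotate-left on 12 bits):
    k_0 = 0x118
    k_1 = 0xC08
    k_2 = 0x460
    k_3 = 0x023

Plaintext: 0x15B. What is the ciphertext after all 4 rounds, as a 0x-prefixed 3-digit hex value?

0x0E9

s_0 = plaintext = 0x15B
s_1 = Round(s_0, k_0) = 0xE29
s_2 = Round(s_1, k_1) = 0xA44
s_3 = Round(s_2, k_2) = 0x353
s_4 = Round(s_3, k_3) = 0x0E9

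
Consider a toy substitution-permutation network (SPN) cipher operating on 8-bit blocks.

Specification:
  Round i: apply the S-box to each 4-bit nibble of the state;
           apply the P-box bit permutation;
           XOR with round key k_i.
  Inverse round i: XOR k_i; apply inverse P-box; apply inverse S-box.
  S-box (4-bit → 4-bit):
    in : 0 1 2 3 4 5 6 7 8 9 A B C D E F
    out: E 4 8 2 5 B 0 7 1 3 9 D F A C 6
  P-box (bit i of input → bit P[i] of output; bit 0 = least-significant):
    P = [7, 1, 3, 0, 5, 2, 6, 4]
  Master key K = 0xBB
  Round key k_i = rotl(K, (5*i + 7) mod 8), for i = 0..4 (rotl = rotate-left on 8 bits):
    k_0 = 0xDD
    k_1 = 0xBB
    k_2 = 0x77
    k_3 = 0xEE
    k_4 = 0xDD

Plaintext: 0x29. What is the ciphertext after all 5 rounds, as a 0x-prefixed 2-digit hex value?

0x57

s_0 = plaintext = 0x29
s_1 = Round(s_0, k_0) = 0x4F
s_2 = Round(s_1, k_1) = 0xD1
s_3 = Round(s_2, k_2) = 0x6B
s_4 = Round(s_3, k_3) = 0x67
s_5 = Round(s_4, k_4) = 0x57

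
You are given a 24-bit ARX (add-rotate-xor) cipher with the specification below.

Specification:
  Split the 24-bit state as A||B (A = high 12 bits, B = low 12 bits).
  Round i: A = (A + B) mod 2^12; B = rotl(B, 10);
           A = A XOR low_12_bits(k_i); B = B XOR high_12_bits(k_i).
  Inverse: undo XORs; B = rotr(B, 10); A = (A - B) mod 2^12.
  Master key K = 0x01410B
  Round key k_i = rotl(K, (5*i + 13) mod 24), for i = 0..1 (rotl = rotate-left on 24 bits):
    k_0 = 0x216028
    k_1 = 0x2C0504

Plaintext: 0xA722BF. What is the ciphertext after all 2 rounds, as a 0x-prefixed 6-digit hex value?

s_0 = plaintext = 0xA722BF
s_1 = Round(s_0, k_0) = 0xD19EB9
s_2 = Round(s_1, k_1) = 0xED656E

0xED656E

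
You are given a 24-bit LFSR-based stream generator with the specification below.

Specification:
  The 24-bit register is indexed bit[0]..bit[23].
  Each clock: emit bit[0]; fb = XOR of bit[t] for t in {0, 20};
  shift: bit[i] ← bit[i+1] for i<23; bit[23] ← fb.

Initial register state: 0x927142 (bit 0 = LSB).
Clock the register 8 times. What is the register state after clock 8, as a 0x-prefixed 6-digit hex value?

reg_0 = 0x927142
clock 1: out=0, reg = 0xC938A1
clock 2: out=1, reg = 0xE49C50
clock 3: out=0, reg = 0x724E28
clock 4: out=0, reg = 0xB92714
clock 5: out=0, reg = 0xDC938A
clock 6: out=0, reg = 0xEE49C5
clock 7: out=1, reg = 0xF724E2
clock 8: out=0, reg = 0xFB9271

0xFB9271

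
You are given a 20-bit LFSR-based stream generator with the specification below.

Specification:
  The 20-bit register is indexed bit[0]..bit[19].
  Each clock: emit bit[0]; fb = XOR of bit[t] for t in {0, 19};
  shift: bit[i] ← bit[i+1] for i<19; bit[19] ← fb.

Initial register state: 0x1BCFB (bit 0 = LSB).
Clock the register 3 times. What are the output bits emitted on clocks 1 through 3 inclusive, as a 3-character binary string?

reg_0 = 0x1BCFB
clock 1: out=1, reg = 0x8DE7D
clock 2: out=1, reg = 0x46F3E
clock 3: out=0, reg = 0x2379F

110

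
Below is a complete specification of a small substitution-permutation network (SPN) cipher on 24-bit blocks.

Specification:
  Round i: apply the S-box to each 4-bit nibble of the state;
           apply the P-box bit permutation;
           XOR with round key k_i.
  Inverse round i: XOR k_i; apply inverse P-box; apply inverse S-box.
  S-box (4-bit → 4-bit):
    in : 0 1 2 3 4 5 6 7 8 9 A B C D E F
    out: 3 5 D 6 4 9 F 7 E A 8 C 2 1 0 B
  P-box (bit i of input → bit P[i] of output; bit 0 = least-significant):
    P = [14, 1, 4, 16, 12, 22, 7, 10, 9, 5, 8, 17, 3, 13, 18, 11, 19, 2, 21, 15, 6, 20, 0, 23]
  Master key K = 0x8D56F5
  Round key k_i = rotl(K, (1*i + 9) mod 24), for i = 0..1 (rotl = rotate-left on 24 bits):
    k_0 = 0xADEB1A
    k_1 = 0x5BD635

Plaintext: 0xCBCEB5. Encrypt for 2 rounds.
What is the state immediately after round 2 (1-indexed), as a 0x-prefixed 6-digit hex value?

s_0 = plaintext = 0xCBCEB5
s_1 = Round(s_0, k_0) = 0x9C0F9A
s_2 = Round(s_1, k_1) = 0x88F019

0x88F019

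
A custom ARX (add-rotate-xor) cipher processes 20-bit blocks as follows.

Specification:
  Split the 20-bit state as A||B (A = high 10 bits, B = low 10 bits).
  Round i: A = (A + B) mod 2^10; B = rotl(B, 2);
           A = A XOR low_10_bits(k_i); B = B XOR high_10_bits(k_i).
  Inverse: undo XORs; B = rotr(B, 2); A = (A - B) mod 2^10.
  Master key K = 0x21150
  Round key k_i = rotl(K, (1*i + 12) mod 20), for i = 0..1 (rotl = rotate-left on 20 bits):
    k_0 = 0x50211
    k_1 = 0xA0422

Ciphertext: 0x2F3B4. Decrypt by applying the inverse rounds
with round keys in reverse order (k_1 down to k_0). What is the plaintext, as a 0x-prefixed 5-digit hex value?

s_0 = ciphertext = 0x2F3B4
s_1 = InvRound(s_0, k_1) = 0xD454D
s_2 = InvRound(s_1, k_0) = 0x0F503

0x0F503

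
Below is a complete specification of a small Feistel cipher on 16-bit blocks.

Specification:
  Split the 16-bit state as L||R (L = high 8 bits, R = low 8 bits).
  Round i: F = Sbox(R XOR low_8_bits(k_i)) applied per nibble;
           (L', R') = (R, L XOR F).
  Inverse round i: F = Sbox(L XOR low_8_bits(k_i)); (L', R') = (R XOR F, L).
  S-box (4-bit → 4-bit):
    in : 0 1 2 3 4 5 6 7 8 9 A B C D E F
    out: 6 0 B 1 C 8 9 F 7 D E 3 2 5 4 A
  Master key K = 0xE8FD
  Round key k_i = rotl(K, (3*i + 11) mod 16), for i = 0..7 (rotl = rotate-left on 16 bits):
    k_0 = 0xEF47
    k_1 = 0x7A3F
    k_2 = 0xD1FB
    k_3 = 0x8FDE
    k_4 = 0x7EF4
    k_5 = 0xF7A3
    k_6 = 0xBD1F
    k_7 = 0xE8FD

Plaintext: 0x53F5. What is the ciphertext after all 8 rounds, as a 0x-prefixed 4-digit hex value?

0xD16D

s_0 = plaintext = 0x53F5
s_1 = Round(s_0, k_0) = 0xF568
s_2 = Round(s_1, k_1) = 0x687A
s_3 = Round(s_2, k_2) = 0x7A18
s_4 = Round(s_3, k_3) = 0x1853
s_5 = Round(s_4, k_4) = 0x53F7
s_6 = Round(s_5, k_5) = 0xF7DF
s_7 = Round(s_6, k_6) = 0xDFD1
s_8 = Round(s_7, k_7) = 0xD16D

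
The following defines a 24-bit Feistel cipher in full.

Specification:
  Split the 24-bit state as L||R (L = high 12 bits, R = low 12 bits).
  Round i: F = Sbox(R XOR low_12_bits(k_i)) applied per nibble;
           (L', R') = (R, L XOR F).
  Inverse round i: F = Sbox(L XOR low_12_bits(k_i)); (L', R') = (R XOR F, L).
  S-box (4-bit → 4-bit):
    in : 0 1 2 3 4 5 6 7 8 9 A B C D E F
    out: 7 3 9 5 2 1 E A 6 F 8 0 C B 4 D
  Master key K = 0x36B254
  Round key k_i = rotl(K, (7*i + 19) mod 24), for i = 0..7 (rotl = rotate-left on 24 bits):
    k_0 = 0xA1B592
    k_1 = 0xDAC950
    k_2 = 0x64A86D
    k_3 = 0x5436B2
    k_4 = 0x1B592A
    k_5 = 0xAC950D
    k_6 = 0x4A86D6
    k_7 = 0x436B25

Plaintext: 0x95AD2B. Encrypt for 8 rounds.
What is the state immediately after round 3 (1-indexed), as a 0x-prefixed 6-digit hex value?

s_0 = plaintext = 0x95AD2B
s_1 = Round(s_0, k_0) = 0xD2BF55
s_2 = Round(s_1, k_1) = 0xF5535A
s_3 = Round(s_2, k_2) = 0x35AF0F
s_4 = Round(s_3, k_3) = 0xF0FC51
s_5 = Round(s_4, k_4) = 0xC51EAF
s_6 = Round(s_5, k_5) = 0xEAFCD8
s_7 = Round(s_6, k_6) = 0xCD86DB
s_8 = Round(s_7, k_7) = 0x6DB70C

0x35AF0F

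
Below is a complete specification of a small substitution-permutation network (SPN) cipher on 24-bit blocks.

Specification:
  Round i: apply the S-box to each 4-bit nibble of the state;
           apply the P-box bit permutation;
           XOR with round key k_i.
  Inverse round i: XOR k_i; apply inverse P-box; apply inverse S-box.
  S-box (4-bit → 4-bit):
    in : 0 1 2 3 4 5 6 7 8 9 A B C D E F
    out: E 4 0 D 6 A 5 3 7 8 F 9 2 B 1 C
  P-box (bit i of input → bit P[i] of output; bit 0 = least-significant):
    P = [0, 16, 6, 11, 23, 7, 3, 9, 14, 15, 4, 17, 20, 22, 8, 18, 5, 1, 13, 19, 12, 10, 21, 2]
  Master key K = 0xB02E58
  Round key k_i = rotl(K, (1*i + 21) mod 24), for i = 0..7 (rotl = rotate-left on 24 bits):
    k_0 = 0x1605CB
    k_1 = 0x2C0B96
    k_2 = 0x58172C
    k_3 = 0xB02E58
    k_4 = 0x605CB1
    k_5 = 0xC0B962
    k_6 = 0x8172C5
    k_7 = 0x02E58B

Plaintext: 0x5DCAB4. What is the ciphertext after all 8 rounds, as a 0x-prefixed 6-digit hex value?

s_0 = plaintext = 0x5DCAB4
s_1 = Round(s_0, k_0) = 0xDDC3BD
s_2 = Round(s_1, k_1) = 0xE755A1
s_3 = Round(s_2, k_2) = 0x9E85C6
s_4 = Round(s_3, k_3) = 0xE2AFBD
s_5 = Round(s_4, k_4) = 0xB747A0
s_6 = Round(s_5, k_5) = 0x01628C
s_7 = Round(s_6, k_6) = 0x305749
s_8 = Round(s_7, k_7) = 0x6E1D05

0x6E1D05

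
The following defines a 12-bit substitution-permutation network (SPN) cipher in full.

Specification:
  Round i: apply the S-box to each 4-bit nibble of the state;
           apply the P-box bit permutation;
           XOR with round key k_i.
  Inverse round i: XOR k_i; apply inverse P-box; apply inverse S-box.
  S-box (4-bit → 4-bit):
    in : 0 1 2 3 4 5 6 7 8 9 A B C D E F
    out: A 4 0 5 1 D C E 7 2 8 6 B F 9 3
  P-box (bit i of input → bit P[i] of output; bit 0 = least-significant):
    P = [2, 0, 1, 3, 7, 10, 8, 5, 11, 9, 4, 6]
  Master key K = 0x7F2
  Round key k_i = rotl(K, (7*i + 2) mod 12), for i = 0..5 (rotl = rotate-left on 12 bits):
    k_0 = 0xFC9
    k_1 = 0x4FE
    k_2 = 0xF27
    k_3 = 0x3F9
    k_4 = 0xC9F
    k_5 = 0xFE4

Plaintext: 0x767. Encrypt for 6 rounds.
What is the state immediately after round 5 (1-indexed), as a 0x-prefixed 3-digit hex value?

s_0 = plaintext = 0x767
s_1 = Round(s_0, k_0) = 0xCB2
s_2 = Round(s_1, k_1) = 0xBBE
s_3 = Round(s_2, k_2) = 0x83B
s_4 = Round(s_3, k_3) = 0x86A
s_5 = Round(s_4, k_4) = 0x7A7
s_6 = Round(s_5, k_5) = 0xD9F

0x7A7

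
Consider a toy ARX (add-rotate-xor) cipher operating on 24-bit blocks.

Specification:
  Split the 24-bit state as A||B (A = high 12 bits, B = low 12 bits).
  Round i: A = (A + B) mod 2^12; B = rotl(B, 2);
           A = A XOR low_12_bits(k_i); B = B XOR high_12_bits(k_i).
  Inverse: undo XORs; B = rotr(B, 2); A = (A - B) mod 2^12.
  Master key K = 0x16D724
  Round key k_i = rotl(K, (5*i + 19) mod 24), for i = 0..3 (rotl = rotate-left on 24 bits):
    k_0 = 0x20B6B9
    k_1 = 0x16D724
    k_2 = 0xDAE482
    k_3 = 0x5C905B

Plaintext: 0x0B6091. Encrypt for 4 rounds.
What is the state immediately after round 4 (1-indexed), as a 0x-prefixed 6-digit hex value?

s_0 = plaintext = 0x0B6091
s_1 = Round(s_0, k_0) = 0x7FE04F
s_2 = Round(s_1, k_1) = 0xF69051
s_3 = Round(s_2, k_2) = 0xB38CEA
s_4 = Round(s_3, k_3) = 0x879662

0x879662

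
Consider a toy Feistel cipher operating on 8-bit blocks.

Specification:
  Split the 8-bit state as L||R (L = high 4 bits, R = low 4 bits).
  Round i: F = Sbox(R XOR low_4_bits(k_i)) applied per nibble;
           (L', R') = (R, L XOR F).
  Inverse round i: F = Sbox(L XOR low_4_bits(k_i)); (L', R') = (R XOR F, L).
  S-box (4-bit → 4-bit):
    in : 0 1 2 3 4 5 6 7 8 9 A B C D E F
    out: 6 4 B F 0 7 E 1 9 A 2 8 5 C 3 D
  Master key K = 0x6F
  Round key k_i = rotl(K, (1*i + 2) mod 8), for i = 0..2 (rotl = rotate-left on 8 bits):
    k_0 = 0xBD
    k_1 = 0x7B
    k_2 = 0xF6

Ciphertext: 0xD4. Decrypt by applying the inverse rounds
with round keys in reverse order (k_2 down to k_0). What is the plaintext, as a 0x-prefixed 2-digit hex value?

0x8C

s_0 = ciphertext = 0xD4
s_1 = InvRound(s_0, k_2) = 0xCD
s_2 = InvRound(s_1, k_1) = 0xCC
s_3 = InvRound(s_2, k_0) = 0x8C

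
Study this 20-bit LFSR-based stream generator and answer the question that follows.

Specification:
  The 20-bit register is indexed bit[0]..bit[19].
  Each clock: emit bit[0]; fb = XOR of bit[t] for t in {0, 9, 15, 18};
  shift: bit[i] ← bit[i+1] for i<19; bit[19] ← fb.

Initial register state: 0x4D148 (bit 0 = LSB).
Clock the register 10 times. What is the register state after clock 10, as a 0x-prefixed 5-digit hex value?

reg_0 = 0x4D148
clock 1: out=0, reg = 0x268A4
clock 2: out=0, reg = 0x13452
clock 3: out=0, reg = 0x09A29
clock 4: out=1, reg = 0x84D14
clock 5: out=0, reg = 0x4268A
clock 6: out=0, reg = 0x21345
clock 7: out=1, reg = 0x109A2
clock 8: out=0, reg = 0x084D1
clock 9: out=1, reg = 0x04268
clock 10: out=0, reg = 0x82134

0x82134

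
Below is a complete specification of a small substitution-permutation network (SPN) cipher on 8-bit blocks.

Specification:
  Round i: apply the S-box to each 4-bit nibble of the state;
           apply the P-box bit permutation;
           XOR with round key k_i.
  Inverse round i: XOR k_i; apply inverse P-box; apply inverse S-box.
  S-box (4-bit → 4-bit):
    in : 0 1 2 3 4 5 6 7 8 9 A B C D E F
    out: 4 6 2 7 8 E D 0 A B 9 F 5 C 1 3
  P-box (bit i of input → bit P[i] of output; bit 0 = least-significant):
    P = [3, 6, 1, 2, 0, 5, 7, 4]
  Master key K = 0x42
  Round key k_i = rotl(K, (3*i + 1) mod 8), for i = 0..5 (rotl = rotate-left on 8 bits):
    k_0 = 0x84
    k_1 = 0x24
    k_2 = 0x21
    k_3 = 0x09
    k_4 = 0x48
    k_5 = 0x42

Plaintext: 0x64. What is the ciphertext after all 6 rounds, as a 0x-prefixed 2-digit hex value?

s_0 = plaintext = 0x64
s_1 = Round(s_0, k_0) = 0x11
s_2 = Round(s_1, k_1) = 0xC6
s_3 = Round(s_2, k_2) = 0xAE
s_4 = Round(s_3, k_3) = 0x10
s_5 = Round(s_4, k_4) = 0xEA
s_6 = Round(s_5, k_5) = 0x4F

0x4F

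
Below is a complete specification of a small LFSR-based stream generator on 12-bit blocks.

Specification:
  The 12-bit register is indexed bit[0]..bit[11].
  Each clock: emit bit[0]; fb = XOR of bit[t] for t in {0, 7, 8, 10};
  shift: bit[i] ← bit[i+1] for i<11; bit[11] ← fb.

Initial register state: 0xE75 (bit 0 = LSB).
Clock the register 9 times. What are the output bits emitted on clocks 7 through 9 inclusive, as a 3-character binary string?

reg_0 = 0xE75
clock 1: out=1, reg = 0x73A
clock 2: out=0, reg = 0x39D
clock 3: out=1, reg = 0x9CE
clock 4: out=0, reg = 0x4E7
clock 5: out=1, reg = 0xA73
clock 6: out=1, reg = 0xD39
clock 7: out=1, reg = 0xE9C
clock 8: out=0, reg = 0x74E
clock 9: out=0, reg = 0x3A7

100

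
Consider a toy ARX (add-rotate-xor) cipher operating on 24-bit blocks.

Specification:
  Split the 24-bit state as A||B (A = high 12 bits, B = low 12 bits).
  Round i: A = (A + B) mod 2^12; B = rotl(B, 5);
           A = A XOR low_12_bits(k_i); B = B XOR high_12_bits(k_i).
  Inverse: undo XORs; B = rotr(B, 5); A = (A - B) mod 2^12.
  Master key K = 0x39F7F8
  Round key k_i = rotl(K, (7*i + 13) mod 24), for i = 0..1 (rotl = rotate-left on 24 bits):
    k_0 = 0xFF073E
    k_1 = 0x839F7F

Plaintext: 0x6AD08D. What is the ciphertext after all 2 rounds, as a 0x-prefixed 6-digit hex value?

s_0 = plaintext = 0x6AD08D
s_1 = Round(s_0, k_0) = 0x004E51
s_2 = Round(s_1, k_1) = 0x12A205

0x12A205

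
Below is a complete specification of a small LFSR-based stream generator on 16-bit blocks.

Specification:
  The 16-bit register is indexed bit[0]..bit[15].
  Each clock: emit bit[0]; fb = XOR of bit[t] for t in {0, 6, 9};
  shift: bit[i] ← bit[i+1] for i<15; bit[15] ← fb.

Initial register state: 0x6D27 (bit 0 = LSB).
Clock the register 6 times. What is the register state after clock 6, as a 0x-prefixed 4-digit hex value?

0x95B4

reg_0 = 0x6D27
clock 1: out=1, reg = 0xB693
clock 2: out=1, reg = 0x5B49
clock 3: out=1, reg = 0xADA4
clock 4: out=0, reg = 0x56D2
clock 5: out=0, reg = 0x2B69
clock 6: out=1, reg = 0x95B4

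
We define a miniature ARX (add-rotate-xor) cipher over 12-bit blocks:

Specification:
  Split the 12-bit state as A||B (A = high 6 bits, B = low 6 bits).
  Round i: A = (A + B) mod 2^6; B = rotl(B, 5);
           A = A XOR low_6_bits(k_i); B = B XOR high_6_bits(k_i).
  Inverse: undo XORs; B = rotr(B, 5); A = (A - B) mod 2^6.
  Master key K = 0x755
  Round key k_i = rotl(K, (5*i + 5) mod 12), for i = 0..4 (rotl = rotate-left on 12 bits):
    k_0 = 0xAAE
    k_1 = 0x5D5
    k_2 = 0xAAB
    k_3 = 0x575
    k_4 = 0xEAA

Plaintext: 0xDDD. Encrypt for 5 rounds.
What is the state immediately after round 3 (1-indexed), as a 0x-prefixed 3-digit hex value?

0xAC0

s_0 = plaintext = 0xDDD
s_1 = Round(s_0, k_0) = 0xE84
s_2 = Round(s_1, k_1) = 0xAD5
s_3 = Round(s_2, k_2) = 0xAC0
s_4 = Round(s_3, k_3) = 0x795
s_5 = Round(s_4, k_4) = 0x650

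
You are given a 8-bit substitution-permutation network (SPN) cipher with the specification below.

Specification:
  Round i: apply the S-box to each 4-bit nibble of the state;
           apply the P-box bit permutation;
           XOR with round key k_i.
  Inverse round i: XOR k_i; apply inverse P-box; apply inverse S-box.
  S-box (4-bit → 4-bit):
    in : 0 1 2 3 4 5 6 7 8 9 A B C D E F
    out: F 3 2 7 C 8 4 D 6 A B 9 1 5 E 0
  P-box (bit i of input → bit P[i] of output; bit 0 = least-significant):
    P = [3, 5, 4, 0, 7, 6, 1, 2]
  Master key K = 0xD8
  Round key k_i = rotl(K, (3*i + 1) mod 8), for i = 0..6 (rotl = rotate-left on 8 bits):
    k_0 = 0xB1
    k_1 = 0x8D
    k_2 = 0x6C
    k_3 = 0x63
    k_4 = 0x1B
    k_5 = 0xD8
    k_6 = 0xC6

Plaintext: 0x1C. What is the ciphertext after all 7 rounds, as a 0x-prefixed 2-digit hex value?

0xE5

s_0 = plaintext = 0x1C
s_1 = Round(s_0, k_0) = 0x79
s_2 = Round(s_1, k_1) = 0x2A
s_3 = Round(s_2, k_2) = 0x05
s_4 = Round(s_3, k_3) = 0xA4
s_5 = Round(s_4, k_4) = 0xCE
s_6 = Round(s_5, k_5) = 0x69
s_7 = Round(s_6, k_6) = 0xE5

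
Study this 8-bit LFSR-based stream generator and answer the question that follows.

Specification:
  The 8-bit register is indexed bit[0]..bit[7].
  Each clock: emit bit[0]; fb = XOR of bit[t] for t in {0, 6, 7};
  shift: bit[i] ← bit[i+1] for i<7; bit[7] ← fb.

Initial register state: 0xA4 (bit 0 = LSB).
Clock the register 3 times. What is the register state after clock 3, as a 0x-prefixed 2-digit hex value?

reg_0 = 0xA4
clock 1: out=0, reg = 0xD2
clock 2: out=0, reg = 0x69
clock 3: out=1, reg = 0x34

0x34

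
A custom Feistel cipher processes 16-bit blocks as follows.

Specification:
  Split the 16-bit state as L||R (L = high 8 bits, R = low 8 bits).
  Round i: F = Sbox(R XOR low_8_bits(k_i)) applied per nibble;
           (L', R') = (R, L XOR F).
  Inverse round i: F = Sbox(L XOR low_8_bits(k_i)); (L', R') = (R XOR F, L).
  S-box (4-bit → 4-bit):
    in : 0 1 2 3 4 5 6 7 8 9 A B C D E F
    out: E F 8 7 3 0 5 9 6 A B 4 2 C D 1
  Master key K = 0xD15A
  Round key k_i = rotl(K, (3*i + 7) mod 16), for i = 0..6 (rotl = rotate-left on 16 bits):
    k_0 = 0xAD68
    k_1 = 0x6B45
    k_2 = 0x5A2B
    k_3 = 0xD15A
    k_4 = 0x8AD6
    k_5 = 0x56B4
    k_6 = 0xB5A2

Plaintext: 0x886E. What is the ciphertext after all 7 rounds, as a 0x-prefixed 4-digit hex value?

0xD8FF

s_0 = plaintext = 0x886E
s_1 = Round(s_0, k_0) = 0x6E6D
s_2 = Round(s_1, k_1) = 0x6DE8
s_3 = Round(s_2, k_2) = 0xE84A
s_4 = Round(s_3, k_3) = 0x4A16
s_5 = Round(s_4, k_4) = 0x1664
s_6 = Round(s_5, k_5) = 0x64D8
s_7 = Round(s_6, k_6) = 0xD8FF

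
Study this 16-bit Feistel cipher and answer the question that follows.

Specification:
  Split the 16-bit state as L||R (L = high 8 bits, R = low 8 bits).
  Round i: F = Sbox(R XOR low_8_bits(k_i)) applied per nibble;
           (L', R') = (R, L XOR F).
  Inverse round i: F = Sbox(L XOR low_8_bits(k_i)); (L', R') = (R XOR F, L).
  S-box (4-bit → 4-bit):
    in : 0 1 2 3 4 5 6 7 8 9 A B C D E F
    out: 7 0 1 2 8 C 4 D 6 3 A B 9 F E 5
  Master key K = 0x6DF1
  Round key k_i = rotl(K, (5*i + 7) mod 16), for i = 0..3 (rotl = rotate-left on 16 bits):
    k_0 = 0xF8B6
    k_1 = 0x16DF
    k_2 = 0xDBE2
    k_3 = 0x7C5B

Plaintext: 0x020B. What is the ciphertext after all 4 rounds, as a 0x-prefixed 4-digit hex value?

s_0 = plaintext = 0x020B
s_1 = Round(s_0, k_0) = 0x0BBD
s_2 = Round(s_1, k_1) = 0xBD4A
s_3 = Round(s_2, k_2) = 0x4A1B
s_4 = Round(s_3, k_3) = 0x1BCD

0x1BCD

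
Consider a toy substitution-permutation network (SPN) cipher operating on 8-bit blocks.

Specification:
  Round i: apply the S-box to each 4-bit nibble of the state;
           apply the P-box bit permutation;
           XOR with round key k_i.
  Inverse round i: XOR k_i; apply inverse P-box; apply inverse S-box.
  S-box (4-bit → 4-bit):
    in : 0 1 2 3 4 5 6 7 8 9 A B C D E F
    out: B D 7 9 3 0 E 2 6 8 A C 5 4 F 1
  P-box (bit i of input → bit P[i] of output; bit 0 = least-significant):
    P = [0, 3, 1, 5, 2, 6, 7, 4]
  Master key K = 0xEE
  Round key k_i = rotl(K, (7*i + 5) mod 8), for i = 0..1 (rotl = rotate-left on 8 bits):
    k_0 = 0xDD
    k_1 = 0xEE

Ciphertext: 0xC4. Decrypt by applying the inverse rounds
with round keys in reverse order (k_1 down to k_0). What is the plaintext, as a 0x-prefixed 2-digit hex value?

0xD2

s_0 = ciphertext = 0xC4
s_1 = InvRound(s_0, k_1) = 0x56
s_2 = InvRound(s_1, k_0) = 0xD2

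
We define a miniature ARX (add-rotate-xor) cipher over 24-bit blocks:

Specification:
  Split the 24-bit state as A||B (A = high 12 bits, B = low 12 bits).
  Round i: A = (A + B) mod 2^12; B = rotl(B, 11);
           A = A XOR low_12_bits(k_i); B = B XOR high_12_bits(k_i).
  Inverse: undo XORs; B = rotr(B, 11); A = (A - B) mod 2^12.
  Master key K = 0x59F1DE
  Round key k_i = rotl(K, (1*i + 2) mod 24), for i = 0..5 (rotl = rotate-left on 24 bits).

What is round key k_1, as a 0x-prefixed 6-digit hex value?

K = 0x59F1DE
k_0 = rotl(K, (1*0+2) mod 24) = rotl(K, 2) = 0x67C779
k_1 = rotl(K, (1*1+2) mod 24) = rotl(K, 3) = 0xCF8EF2

0xCF8EF2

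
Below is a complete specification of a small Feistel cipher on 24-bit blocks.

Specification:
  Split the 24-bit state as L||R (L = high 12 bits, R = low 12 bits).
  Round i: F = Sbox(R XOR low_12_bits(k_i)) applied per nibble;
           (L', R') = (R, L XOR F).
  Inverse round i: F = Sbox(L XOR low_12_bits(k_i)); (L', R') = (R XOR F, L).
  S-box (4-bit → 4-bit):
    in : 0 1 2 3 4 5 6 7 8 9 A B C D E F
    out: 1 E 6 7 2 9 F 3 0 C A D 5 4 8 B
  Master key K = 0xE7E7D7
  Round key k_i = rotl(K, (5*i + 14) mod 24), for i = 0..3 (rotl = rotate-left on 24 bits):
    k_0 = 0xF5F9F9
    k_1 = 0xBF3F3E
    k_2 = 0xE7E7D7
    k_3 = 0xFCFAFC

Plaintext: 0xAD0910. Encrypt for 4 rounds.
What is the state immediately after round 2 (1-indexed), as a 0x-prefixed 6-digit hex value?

s_0 = plaintext = 0xAD0910
s_1 = Round(s_0, k_0) = 0x910B5C
s_2 = Round(s_1, k_1) = 0xB5CBE6
s_3 = Round(s_2, k_2) = 0xBE6E22
s_4 = Round(s_3, k_3) = 0xE229AE

0xB5CBE6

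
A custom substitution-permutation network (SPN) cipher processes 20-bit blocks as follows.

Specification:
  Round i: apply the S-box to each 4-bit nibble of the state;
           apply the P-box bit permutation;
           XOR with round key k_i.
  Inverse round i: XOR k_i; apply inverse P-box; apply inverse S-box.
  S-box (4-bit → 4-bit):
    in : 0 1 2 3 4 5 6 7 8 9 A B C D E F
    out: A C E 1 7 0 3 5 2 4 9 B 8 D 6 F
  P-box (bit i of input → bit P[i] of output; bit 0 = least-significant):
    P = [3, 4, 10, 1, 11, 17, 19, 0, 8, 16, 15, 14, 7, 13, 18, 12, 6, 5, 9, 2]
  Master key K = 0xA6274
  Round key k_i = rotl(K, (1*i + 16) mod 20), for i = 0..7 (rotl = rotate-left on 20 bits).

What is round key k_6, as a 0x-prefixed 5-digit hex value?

K = 0xA6274
k_0 = rotl(K, (1*0+16) mod 20) = rotl(K, 16) = 0x4A627
k_1 = rotl(K, (1*1+16) mod 20) = rotl(K, 17) = 0x94C4E
k_2 = rotl(K, (1*2+16) mod 20) = rotl(K, 18) = 0x2989D
k_3 = rotl(K, (1*3+16) mod 20) = rotl(K, 19) = 0x5313A
k_4 = rotl(K, (1*4+16) mod 20) = rotl(K, 0) = 0xA6274
k_5 = rotl(K, (1*5+16) mod 20) = rotl(K, 1) = 0x4C4E9
k_6 = rotl(K, (1*6+16) mod 20) = rotl(K, 2) = 0x989D2

0x989D2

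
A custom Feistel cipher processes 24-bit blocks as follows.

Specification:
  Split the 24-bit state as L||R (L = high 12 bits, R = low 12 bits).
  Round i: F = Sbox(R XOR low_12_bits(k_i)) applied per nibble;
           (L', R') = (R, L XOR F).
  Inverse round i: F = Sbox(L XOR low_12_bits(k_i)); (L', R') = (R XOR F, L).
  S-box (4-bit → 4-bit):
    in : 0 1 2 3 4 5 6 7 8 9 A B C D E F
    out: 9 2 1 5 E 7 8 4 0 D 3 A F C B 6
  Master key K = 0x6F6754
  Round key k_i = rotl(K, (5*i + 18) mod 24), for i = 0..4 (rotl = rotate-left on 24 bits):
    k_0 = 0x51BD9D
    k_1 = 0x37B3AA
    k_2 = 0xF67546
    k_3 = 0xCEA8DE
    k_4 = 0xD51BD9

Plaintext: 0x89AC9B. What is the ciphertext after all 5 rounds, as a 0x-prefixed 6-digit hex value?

0xE223D4

s_0 = plaintext = 0x89AC9B
s_1 = Round(s_0, k_0) = 0xC9BA02
s_2 = Round(s_1, k_1) = 0xA021AB
s_3 = Round(s_2, k_2) = 0x1AB4BE
s_4 = Round(s_3, k_3) = 0x4BEE22
s_5 = Round(s_4, k_4) = 0xE223D4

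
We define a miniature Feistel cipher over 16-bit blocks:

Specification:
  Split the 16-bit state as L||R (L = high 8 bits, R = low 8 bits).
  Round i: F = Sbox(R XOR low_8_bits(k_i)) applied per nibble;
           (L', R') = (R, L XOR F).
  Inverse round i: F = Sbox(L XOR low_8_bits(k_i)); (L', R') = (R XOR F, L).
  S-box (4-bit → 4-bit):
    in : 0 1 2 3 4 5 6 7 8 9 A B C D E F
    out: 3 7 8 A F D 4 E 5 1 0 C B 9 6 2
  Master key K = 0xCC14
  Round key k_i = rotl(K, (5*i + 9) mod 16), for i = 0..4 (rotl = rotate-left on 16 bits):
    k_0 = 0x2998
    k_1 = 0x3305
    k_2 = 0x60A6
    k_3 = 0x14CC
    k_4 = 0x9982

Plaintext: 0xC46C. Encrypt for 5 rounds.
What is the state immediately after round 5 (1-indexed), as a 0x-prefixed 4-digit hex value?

s_0 = plaintext = 0xC46C
s_1 = Round(s_0, k_0) = 0x6CEB
s_2 = Round(s_1, k_1) = 0xEB0A
s_3 = Round(s_2, k_2) = 0x0AE0
s_4 = Round(s_3, k_3) = 0xE081
s_5 = Round(s_4, k_4) = 0x81DA

0x81DA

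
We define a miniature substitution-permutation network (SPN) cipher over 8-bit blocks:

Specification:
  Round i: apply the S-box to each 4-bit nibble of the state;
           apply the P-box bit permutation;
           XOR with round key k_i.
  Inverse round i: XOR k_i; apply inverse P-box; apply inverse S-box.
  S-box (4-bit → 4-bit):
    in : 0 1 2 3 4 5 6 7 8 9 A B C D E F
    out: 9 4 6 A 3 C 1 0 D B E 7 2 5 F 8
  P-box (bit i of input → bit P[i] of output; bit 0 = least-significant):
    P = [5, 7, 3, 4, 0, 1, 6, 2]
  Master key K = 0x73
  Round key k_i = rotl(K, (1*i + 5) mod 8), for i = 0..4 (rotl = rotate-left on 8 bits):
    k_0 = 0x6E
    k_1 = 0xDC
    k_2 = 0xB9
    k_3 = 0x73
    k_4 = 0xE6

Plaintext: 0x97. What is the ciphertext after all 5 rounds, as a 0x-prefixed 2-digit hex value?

0x45

s_0 = plaintext = 0x97
s_1 = Round(s_0, k_0) = 0x69
s_2 = Round(s_1, k_1) = 0x6D
s_3 = Round(s_2, k_2) = 0x90
s_4 = Round(s_3, k_3) = 0x44
s_5 = Round(s_4, k_4) = 0x45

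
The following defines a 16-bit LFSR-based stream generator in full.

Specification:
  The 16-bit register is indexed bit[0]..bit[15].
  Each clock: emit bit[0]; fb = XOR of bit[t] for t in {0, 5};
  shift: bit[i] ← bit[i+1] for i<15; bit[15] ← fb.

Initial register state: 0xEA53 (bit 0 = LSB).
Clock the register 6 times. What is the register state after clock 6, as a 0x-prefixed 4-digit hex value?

reg_0 = 0xEA53
clock 1: out=1, reg = 0xF529
clock 2: out=1, reg = 0x7A94
clock 3: out=0, reg = 0x3D4A
clock 4: out=0, reg = 0x1EA5
clock 5: out=1, reg = 0x0F52
clock 6: out=0, reg = 0x07A9

0x07A9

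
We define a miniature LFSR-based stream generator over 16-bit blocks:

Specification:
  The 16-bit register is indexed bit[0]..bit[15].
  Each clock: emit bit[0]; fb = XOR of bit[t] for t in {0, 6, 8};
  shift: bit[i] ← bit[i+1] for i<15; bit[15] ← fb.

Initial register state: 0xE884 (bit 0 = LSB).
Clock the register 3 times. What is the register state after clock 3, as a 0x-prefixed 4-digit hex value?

reg_0 = 0xE884
clock 1: out=0, reg = 0x7442
clock 2: out=0, reg = 0xBA21
clock 3: out=1, reg = 0xDD10

0xDD10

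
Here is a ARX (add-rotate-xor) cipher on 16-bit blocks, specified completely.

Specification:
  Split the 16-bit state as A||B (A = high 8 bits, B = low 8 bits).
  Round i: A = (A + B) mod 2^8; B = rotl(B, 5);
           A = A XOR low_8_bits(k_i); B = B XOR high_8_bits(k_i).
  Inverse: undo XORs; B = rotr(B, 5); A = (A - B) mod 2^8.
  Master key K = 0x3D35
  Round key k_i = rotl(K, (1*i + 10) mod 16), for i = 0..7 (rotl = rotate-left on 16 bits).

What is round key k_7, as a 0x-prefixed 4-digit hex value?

K = 0x3D35
k_0 = rotl(K, (1*0+10) mod 16) = rotl(K, 10) = 0xD4F4
k_1 = rotl(K, (1*1+10) mod 16) = rotl(K, 11) = 0xA9E9
k_2 = rotl(K, (1*2+10) mod 16) = rotl(K, 12) = 0x53D3
k_3 = rotl(K, (1*3+10) mod 16) = rotl(K, 13) = 0xA7A6
k_4 = rotl(K, (1*4+10) mod 16) = rotl(K, 14) = 0x4F4D
k_5 = rotl(K, (1*5+10) mod 16) = rotl(K, 15) = 0x9E9A
k_6 = rotl(K, (1*6+10) mod 16) = rotl(K, 0) = 0x3D35
k_7 = rotl(K, (1*7+10) mod 16) = rotl(K, 1) = 0x7A6A

0x7A6A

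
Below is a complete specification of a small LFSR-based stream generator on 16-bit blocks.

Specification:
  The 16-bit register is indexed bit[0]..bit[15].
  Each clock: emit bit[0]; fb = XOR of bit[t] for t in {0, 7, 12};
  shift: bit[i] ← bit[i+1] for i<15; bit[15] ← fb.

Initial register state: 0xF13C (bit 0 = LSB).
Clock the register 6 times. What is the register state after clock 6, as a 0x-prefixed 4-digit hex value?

reg_0 = 0xF13C
clock 1: out=0, reg = 0xF89E
clock 2: out=0, reg = 0x7C4F
clock 3: out=1, reg = 0x3E27
clock 4: out=1, reg = 0x1F13
clock 5: out=1, reg = 0x0F89
clock 6: out=1, reg = 0x07C4

0x07C4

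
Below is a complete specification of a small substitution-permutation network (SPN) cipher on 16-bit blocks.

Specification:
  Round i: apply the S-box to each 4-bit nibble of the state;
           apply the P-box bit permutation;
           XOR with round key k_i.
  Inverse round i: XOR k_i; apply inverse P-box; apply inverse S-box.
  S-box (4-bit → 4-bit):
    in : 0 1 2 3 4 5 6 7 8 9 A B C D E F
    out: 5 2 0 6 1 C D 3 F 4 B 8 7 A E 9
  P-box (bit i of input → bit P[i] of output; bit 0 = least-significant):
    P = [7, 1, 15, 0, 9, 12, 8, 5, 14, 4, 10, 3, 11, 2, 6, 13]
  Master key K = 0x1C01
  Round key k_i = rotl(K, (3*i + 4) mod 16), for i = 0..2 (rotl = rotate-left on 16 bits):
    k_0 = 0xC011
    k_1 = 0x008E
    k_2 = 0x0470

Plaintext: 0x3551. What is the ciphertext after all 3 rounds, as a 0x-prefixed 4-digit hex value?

0x826E

s_0 = plaintext = 0x3551
s_1 = Round(s_0, k_0) = 0xC57F
s_2 = Round(s_1, k_1) = 0x1E43
s_3 = Round(s_2, k_2) = 0x826E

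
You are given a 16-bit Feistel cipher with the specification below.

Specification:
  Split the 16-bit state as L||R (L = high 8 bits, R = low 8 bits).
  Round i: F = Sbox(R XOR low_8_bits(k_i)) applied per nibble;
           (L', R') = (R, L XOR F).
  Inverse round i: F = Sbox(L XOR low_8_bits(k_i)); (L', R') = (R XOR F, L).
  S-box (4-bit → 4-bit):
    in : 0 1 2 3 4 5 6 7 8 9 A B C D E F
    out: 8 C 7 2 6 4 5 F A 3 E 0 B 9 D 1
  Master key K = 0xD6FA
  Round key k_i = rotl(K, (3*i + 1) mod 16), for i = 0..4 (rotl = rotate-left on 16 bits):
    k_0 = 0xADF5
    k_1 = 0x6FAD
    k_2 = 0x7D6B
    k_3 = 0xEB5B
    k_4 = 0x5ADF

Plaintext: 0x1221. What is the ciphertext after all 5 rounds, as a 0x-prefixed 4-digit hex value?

0x4992

s_0 = plaintext = 0x1221
s_1 = Round(s_0, k_0) = 0x2184
s_2 = Round(s_1, k_1) = 0x8452
s_3 = Round(s_2, k_2) = 0x52A7
s_4 = Round(s_3, k_3) = 0xA749
s_5 = Round(s_4, k_4) = 0x4992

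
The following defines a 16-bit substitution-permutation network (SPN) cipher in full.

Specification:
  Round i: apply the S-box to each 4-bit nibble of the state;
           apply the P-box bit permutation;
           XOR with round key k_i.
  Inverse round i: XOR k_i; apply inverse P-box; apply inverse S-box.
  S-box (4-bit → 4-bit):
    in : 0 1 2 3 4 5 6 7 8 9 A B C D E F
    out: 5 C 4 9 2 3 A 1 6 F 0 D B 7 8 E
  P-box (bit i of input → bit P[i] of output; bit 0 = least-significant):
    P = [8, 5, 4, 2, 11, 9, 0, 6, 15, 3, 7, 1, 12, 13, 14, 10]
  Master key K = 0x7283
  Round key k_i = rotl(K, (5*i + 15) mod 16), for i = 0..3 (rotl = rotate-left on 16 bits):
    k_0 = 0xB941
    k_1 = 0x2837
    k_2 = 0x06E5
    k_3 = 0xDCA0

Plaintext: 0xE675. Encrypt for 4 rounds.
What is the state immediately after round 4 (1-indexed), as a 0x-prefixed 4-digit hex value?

s_0 = plaintext = 0xE675
s_1 = Round(s_0, k_0) = 0xB46B
s_2 = Round(s_1, k_1) = 0x7F6B
s_3 = Round(s_2, k_2) = 0x153B
s_4 = Round(s_3, k_3) = 0x11FC

0x11FC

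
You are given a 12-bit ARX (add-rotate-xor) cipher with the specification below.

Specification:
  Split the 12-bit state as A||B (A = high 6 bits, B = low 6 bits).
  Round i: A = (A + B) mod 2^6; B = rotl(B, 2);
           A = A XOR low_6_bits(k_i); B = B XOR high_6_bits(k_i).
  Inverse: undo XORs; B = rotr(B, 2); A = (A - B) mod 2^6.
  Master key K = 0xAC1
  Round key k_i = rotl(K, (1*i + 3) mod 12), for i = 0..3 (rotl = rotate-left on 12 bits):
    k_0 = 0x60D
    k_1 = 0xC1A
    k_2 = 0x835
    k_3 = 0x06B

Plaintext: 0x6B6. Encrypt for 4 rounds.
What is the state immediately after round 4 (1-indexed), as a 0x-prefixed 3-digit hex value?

s_0 = plaintext = 0x6B6
s_1 = Round(s_0, k_0) = 0x743
s_2 = Round(s_1, k_1) = 0xEBC
s_3 = Round(s_2, k_2) = 0x0D3
s_4 = Round(s_3, k_3) = 0xF4C

0xF4C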